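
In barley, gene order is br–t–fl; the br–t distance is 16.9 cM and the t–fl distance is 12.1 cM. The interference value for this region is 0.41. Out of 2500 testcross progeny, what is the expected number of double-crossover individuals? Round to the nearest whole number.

30

Map distances give recombination frequencies of 0.169 and 0.121 for the two intervals.
With interference 0.41 (so coincidence = 0.59), expected double-crossover frequency = 0.169 × 0.121 × 0.59 = 0.01206.
Expected number = 0.01206 × 2500 = 30.16 ≈ 30.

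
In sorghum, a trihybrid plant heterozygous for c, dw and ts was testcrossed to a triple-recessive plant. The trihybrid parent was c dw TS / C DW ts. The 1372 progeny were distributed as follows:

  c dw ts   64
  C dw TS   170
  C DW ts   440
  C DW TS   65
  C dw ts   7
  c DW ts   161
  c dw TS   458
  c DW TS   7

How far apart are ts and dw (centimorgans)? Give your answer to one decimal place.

10.4 centimorgans

The two rarest classes, c DW TS and C dw ts, are the double crossovers. Comparing them with the parentals, only the dw allele has switched, so dw is the middle locus and the order is c – dw – ts.
Crossovers in the dw–ts interval produce the single-crossover classes c dw ts and C DW TS (64 + 65 = 129) plus the double crossovers (14).
RF(dw–ts) = (129 + 14) / 1372 = 143/1372 = 0.1042 → 10.4 centimorgans.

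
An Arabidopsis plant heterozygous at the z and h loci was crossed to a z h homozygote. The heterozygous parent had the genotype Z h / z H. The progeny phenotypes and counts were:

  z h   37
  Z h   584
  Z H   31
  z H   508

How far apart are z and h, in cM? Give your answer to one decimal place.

The recombinant classes are Z H and z h: 31 + 37 = 68.
Recombination frequency = 68/1160 = 0.0586 ≈ 5.9%, i.e. 5.9 cM.

5.9 cM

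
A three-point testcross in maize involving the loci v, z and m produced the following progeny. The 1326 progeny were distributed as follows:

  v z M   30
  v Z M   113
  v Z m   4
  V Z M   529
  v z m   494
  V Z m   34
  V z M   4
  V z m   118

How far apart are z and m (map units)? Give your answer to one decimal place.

5.4 map units

The two most frequent reciprocal classes, v z m and V Z M, are the parental types, so the F1 was v z m / V Z M.
The two rarest classes, v Z m and V z M, are the double crossovers. Comparing them with the parentals, only the z allele has switched, so z is the middle locus and the order is v – z – m.
Crossovers in the z–m interval produce the single-crossover classes v z M and V Z m (30 + 34 = 64) plus the double crossovers (8).
RF(z–m) = (64 + 8) / 1326 = 72/1326 = 0.0543 → 5.4 map units.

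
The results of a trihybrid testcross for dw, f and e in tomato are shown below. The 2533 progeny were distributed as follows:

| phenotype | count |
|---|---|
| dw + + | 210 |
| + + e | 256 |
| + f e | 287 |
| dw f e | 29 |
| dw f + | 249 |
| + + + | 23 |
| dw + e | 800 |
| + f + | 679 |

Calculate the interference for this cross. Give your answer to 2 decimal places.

The two most frequent reciprocal classes, dw + e and + f +, are the parental types, so the F1 was dw + e / + f +.
The two rarest classes, dw f e and + + +, are the double crossovers. Comparing them with the parentals, only the f allele has switched, so f is the middle locus and the order is e – f – dw.
e–f: (497 + 52)/2533 = 0.2167; f–dw: (505 + 52)/2533 = 0.2199.
Expected DCO frequency = 0.2167 × 0.2199 ≈ 0.04765; observed = 52/2533 ≈ 0.02053.
Coefficient of coincidence = 0.02053/0.04765 ≈ 0.43; interference = 1 − 0.43 = 0.57.

0.57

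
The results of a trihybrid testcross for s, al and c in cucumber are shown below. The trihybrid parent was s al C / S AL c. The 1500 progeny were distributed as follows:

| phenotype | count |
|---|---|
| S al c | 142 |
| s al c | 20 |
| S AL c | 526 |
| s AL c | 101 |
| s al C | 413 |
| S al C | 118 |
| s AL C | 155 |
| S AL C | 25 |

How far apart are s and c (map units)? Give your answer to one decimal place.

17.6 map units

The two rarest classes, s al c and S AL C, are the double crossovers. Comparing them with the parentals, only the c allele has switched, so c is the middle locus and the order is al – c – s.
Crossovers in the c–s interval produce the single-crossover classes S al C and s AL c (118 + 101 = 219) plus the double crossovers (45).
RF(c–s) = (219 + 45) / 1500 = 264/1500 = 0.1760 → 17.6 map units.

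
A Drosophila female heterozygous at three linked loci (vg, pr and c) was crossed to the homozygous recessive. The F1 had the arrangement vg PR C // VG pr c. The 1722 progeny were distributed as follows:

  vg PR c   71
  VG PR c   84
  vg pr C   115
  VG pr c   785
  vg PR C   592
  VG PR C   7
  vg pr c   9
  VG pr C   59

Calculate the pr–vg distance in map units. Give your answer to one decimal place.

The two rarest classes, VG PR C and vg pr c, are the double crossovers. Comparing them with the parentals, only the vg allele has switched, so vg is the middle locus and the order is pr – vg – c.
Crossovers in the pr–vg interval produce the single-crossover classes vg pr C and VG PR c (115 + 84 = 199) plus the double crossovers (16).
RF(pr–vg) = (199 + 16) / 1722 = 215/1722 = 0.1249 → 12.5 map units.

12.5 map units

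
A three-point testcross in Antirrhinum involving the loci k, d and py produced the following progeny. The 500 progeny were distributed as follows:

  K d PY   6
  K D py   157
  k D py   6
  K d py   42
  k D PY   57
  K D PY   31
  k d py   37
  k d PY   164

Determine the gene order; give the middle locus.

k

The two most frequent reciprocal classes, k d PY and K D py, are the parental types, so the F1 was k d PY / K D py.
The two rarest classes, K d PY and k D py, are the double crossovers. Comparing them with the parentals, only the k allele has switched, so k is the middle locus and the order is d – k – py.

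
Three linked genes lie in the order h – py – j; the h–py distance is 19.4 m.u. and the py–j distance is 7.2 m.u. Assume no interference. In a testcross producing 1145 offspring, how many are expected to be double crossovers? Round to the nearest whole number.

Map distances give recombination frequencies of 0.194 and 0.072 for the two intervals.
With no interference, expected double-crossover frequency = 0.194 × 0.072 = 0.01397.
Expected number = 0.01397 × 1145 = 15.99 ≈ 16.

16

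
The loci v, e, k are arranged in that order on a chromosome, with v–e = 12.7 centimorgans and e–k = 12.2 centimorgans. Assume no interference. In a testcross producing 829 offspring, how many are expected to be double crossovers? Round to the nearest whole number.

13

Map distances give recombination frequencies of 0.127 and 0.122 for the two intervals.
With no interference, expected double-crossover frequency = 0.127 × 0.122 = 0.01549.
Expected number = 0.01549 × 829 = 12.84 ≈ 13.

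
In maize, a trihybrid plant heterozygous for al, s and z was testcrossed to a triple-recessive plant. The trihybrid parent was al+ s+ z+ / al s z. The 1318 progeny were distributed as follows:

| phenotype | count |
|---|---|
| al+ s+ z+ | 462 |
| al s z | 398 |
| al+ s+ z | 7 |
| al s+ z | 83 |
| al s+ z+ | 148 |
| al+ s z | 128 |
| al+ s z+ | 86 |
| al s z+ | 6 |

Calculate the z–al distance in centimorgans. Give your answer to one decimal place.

The two rarest classes, al+ s+ z and al s z+, are the double crossovers. Comparing them with the parentals, only the z allele has switched, so z is the middle locus and the order is s – z – al.
Crossovers in the z–al interval produce the single-crossover classes al s+ z+ and al+ s z (148 + 128 = 276) plus the double crossovers (13).
RF(z–al) = (276 + 13) / 1318 = 289/1318 = 0.2193 → 21.9 centimorgans.

21.9 centimorgans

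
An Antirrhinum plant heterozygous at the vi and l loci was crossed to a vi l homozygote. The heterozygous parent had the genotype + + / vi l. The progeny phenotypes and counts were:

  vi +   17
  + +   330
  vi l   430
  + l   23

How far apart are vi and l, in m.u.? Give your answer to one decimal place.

The recombinant classes are + l and vi +: 23 + 17 = 40.
Recombination frequency = 40/800 = 0.0500 ≈ 5.0%, i.e. 5.0 m.u.

5.0 m.u.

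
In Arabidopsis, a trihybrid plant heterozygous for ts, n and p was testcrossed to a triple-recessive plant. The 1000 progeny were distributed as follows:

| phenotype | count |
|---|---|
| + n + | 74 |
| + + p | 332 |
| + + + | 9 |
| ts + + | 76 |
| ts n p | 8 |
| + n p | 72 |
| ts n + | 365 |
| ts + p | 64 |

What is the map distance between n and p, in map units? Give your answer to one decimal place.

16.5 map units

The two most frequent reciprocal classes, ts n + and + + p, are the parental types, so the F1 was ts n + / + + p.
The two rarest classes, ts n p and + + +, are the double crossovers. Comparing them with the parentals, only the p allele has switched, so p is the middle locus and the order is n – p – ts.
Crossovers in the n–p interval produce the single-crossover classes ts + + and + n p (76 + 72 = 148) plus the double crossovers (17).
RF(n–p) = (148 + 17) / 1000 = 165/1000 = 0.1650 → 16.5 map units.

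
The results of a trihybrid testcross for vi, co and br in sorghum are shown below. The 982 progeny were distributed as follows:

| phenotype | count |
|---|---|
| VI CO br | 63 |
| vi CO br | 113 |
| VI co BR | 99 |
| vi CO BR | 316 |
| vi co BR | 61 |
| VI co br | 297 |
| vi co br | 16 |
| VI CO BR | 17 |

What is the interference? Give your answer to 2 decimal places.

The two most frequent reciprocal classes, VI co br and vi CO BR, are the parental types, so the F1 was VI co br / vi CO BR.
The two rarest classes, vi co br and VI CO BR, are the double crossovers. Comparing them with the parentals, only the vi allele has switched, so vi is the middle locus and the order is co – vi – br.
co–vi: (124 + 33)/982 = 0.1599; vi–br: (212 + 33)/982 = 0.2495.
Expected DCO frequency = 0.1599 × 0.2495 ≈ 0.03990; observed = 33/982 ≈ 0.03360.
Coefficient of coincidence = 0.03360/0.03990 ≈ 0.84; interference = 1 − 0.84 = 0.16.

0.16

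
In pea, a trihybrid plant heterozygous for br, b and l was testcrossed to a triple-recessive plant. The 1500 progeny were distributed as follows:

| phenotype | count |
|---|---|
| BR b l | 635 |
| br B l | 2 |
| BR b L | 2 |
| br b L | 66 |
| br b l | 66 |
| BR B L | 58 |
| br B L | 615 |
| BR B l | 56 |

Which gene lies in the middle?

l

The two most frequent reciprocal classes, BR b l and br B L, are the parental types, so the F1 was BR b l / br B L.
The two rarest classes, BR b L and br B l, are the double crossovers. Comparing them with the parentals, only the l allele has switched, so l is the middle locus and the order is b – l – br.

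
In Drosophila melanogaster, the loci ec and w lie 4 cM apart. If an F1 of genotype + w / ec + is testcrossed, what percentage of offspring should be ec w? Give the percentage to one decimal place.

A map distance of 4 cM corresponds to a recombination frequency of 0.040.
The F1 is + w / ec +, so ec w is a recombinant gamete class with expected frequency r/2 = 0.040/2 = 0.0200.
That is 0.0200 = 2.0% of the progeny.

2.0%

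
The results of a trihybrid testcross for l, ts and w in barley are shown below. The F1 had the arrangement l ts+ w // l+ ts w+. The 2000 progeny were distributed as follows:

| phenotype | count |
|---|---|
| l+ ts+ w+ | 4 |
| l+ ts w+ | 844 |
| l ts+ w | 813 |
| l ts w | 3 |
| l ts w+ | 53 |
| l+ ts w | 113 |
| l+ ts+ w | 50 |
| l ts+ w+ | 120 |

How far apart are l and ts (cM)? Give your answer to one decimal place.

5.5 cM

The two rarest classes, l ts w and l+ ts+ w+, are the double crossovers. Comparing them with the parentals, only the ts allele has switched, so ts is the middle locus and the order is w – ts – l.
Crossovers in the ts–l interval produce the single-crossover classes l+ ts+ w and l ts w+ (50 + 53 = 103) plus the double crossovers (7).
RF(ts–l) = (103 + 7) / 2000 = 110/2000 = 0.0550 → 5.5 cM.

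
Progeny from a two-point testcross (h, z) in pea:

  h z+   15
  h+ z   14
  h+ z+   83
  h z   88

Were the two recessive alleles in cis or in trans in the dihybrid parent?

cis

The two most frequent classes are h+ z+ (83) and h z (88); these are the parental (non-recombinant) types.
So the F1 carried h+ z+ on one chromosome and h z on the other — the recessive alleles are on the same chromosome (cis / coupling).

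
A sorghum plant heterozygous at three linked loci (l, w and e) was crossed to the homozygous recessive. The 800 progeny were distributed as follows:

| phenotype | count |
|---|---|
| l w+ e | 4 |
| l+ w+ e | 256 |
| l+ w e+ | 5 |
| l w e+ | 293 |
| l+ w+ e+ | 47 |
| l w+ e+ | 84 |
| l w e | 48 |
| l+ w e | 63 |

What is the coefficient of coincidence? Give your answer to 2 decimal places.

0.44

The two most frequent reciprocal classes, l w e+ and l+ w+ e, are the parental types, so the F1 was l w e+ / l+ w+ e.
The two rarest classes, l+ w e+ and l w+ e, are the double crossovers. Comparing them with the parentals, only the l allele has switched, so l is the middle locus and the order is e – l – w.
e–l: (95 + 9)/800 = 0.1300; l–w: (147 + 9)/800 = 0.1950.
Expected DCO frequency = 0.1300 × 0.1950 ≈ 0.02535; observed = 9/800 ≈ 0.01125.
Coefficient of coincidence = 0.01125/0.02535 ≈ 0.44.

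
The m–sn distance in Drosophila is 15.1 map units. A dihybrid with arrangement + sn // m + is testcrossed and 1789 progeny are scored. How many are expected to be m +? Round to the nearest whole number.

759

A map distance of 15.1 map units corresponds to a recombination frequency of 0.151.
The F1 is + sn / m +, so m + is a parental gamete class with expected frequency (1 − r)/2 = 0.849/2 = 0.4245.
Expected number = 0.4245 × 1789 = 759.43 ≈ 759.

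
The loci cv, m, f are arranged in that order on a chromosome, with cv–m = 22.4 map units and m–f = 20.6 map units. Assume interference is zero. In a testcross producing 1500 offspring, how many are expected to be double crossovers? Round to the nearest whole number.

69

Map distances give recombination frequencies of 0.224 and 0.206 for the two intervals.
With no interference, expected double-crossover frequency = 0.224 × 0.206 = 0.04614.
Expected number = 0.04614 × 1500 = 69.22 ≈ 69.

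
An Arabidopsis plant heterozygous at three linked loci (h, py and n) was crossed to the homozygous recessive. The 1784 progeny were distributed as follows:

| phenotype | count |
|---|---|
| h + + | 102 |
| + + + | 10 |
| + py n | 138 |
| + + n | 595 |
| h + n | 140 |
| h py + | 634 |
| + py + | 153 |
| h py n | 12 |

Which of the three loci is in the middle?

The two most frequent reciprocal classes, h py + and + + n, are the parental types, so the F1 was h py + / + + n.
The two rarest classes, h py n and + + +, are the double crossovers. Comparing them with the parentals, only the n allele has switched, so n is the middle locus and the order is py – n – h.

n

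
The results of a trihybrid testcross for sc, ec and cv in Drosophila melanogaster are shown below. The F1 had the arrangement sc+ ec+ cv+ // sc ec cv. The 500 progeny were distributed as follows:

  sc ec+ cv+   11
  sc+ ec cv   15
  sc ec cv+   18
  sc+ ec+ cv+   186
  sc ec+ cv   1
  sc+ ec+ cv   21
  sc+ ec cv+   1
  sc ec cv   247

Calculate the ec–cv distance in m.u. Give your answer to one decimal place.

The two rarest classes, sc+ ec cv+ and sc ec+ cv, are the double crossovers. Comparing them with the parentals, only the ec allele has switched, so ec is the middle locus and the order is sc – ec – cv.
Crossovers in the ec–cv interval produce the single-crossover classes sc+ ec+ cv and sc ec cv+ (21 + 18 = 39) plus the double crossovers (2).
RF(ec–cv) = (39 + 2) / 500 = 41/500 = 0.0820 → 8.2 m.u.

8.2 m.u.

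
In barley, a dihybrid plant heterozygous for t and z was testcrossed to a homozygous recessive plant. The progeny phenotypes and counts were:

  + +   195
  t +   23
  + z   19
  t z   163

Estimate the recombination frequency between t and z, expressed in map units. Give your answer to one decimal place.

10.5 map units

The two most frequent classes, + + (195) and t z (163), are the parental types, so the F1 was + + / t z.
The recombinant classes are + z and t +: 19 + 23 = 42.
Recombination frequency = 42/400 = 0.1050 ≈ 10.5%, i.e. 10.5 map units.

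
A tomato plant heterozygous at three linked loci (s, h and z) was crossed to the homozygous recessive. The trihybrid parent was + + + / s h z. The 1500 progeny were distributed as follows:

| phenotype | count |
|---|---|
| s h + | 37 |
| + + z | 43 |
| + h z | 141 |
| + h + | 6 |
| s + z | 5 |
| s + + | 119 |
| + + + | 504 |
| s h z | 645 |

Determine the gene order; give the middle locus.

h

The two rarest classes, + h + and s + z, are the double crossovers. Comparing them with the parentals, only the h allele has switched, so h is the middle locus and the order is z – h – s.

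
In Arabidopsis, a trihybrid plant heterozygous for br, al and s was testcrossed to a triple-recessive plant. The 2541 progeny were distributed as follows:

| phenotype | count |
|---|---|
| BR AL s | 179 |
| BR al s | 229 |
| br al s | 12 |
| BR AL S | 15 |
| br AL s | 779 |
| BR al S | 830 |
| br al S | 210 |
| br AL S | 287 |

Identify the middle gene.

The two most frequent reciprocal classes, br AL s and BR al S, are the parental types, so the F1 was br AL s / BR al S.
The two rarest classes, br al s and BR AL S, are the double crossovers. Comparing them with the parentals, only the al allele has switched, so al is the middle locus and the order is br – al – s.

al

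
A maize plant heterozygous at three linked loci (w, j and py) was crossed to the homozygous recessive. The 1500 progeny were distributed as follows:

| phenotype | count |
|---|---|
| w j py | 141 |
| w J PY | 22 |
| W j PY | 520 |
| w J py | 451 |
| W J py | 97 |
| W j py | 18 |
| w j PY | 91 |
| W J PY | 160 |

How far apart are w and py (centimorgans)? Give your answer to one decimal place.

The two most frequent reciprocal classes, W j PY and w J py, are the parental types, so the F1 was W j PY / w J py.
The two rarest classes, W j py and w J PY, are the double crossovers. Comparing them with the parentals, only the py allele has switched, so py is the middle locus and the order is j – py – w.
Crossovers in the py–w interval produce the single-crossover classes w j PY and W J py (91 + 97 = 188) plus the double crossovers (40).
RF(py–w) = (188 + 40) / 1500 = 228/1500 = 0.1520 → 15.2 centimorgans.

15.2 centimorgans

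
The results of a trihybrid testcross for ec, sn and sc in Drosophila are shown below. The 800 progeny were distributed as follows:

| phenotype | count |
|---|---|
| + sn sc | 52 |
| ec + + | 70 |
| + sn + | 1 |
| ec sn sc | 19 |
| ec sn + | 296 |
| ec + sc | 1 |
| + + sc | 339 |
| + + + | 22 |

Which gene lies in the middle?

ec

The two most frequent reciprocal classes, + + sc and ec sn +, are the parental types, so the F1 was + + sc / ec sn +.
The two rarest classes, ec + sc and + sn +, are the double crossovers. Comparing them with the parentals, only the ec allele has switched, so ec is the middle locus and the order is sn – ec – sc.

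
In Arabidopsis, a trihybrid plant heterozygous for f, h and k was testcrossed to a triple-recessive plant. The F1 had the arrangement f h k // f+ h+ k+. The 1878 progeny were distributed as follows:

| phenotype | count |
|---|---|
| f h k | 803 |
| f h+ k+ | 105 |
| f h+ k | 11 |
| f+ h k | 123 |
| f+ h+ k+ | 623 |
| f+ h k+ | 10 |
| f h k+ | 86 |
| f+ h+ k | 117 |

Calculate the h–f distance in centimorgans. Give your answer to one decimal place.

13.3 centimorgans

The two rarest classes, f h+ k and f+ h k+, are the double crossovers. Comparing them with the parentals, only the h allele has switched, so h is the middle locus and the order is f – h – k.
Crossovers in the f–h interval produce the single-crossover classes f+ h k and f h+ k+ (123 + 105 = 228) plus the double crossovers (21).
RF(f–h) = (228 + 21) / 1878 = 249/1878 = 0.1326 → 13.3 centimorgans.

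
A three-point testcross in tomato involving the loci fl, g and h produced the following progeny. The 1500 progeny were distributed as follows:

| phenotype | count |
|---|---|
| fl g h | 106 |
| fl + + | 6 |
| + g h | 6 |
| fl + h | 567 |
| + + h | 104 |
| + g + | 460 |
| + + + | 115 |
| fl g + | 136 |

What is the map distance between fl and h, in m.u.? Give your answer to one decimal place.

16.8 m.u.

The two most frequent reciprocal classes, + g + and fl + h, are the parental types, so the F1 was + g + / fl + h.
The two rarest classes, + g h and fl + +, are the double crossovers. Comparing them with the parentals, only the h allele has switched, so h is the middle locus and the order is fl – h – g.
Crossovers in the fl–h interval produce the single-crossover classes fl g + and + + h (136 + 104 = 240) plus the double crossovers (12).
RF(fl–h) = (240 + 12) / 1500 = 252/1500 = 0.1680 → 16.8 m.u.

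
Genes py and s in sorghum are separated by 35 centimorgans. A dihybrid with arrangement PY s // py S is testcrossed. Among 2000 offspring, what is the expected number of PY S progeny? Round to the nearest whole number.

350

A map distance of 35 centimorgans corresponds to a recombination frequency of 0.350.
The F1 is PY s / py S, so PY S is a recombinant gamete class with expected frequency r/2 = 0.350/2 = 0.1750.
Expected number = 0.1750 × 2000 = 350.00 ≈ 350.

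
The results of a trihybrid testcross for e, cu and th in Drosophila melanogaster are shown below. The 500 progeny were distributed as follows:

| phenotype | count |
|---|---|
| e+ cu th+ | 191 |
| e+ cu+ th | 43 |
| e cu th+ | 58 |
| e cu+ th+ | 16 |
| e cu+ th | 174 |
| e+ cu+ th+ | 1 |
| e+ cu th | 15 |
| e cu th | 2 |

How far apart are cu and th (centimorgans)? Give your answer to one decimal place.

The two most frequent reciprocal classes, e+ cu th+ and e cu+ th, are the parental types, so the F1 was e+ cu th+ / e cu+ th.
The two rarest classes, e+ cu+ th+ and e cu th, are the double crossovers. Comparing them with the parentals, only the cu allele has switched, so cu is the middle locus and the order is e – cu – th.
Crossovers in the cu–th interval produce the single-crossover classes e+ cu th and e cu+ th+ (15 + 16 = 31) plus the double crossovers (3).
RF(cu–th) = (31 + 3) / 500 = 34/500 = 0.0680 → 6.8 centimorgans.

6.8 centimorgans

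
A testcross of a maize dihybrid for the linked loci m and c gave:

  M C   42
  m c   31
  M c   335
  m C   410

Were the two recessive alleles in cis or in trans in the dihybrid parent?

The two most frequent classes are M c (335) and m C (410); these are the parental (non-recombinant) types.
So the F1 carried M c on one chromosome and m C on the other — the recessive alleles are on opposite chromosomes (trans / repulsion).

trans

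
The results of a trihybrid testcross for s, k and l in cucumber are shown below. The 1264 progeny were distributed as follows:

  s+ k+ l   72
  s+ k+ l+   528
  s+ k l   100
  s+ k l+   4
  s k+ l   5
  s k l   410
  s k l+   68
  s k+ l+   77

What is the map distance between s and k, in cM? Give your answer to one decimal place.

14.7 cM

The two most frequent reciprocal classes, s k l and s+ k+ l+, are the parental types, so the F1 was s k l / s+ k+ l+.
The two rarest classes, s k+ l and s+ k l+, are the double crossovers. Comparing them with the parentals, only the k allele has switched, so k is the middle locus and the order is s – k – l.
Crossovers in the s–k interval produce the single-crossover classes s+ k l and s k+ l+ (100 + 77 = 177) plus the double crossovers (9).
RF(s–k) = (177 + 9) / 1264 = 186/1264 = 0.1472 → 14.7 cM.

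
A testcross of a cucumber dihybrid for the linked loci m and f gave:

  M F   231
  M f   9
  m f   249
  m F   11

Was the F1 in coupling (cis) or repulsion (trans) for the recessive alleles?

The two most frequent classes are M F (231) and m f (249); these are the parental (non-recombinant) types.
So the F1 carried M F on one chromosome and m f on the other — the recessive alleles are on the same chromosome (cis / coupling).

cis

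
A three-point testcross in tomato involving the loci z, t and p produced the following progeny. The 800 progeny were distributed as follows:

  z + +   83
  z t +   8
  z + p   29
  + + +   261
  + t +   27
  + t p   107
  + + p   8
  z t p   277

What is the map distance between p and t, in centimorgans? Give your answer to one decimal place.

The two most frequent reciprocal classes, z t p and + + +, are the parental types, so the F1 was z t p / + + +.
The two rarest classes, z t + and + + p, are the double crossovers. Comparing them with the parentals, only the p allele has switched, so p is the middle locus and the order is z – p – t.
Crossovers in the p–t interval produce the single-crossover classes z + p and + t + (29 + 27 = 56) plus the double crossovers (16).
RF(p–t) = (56 + 16) / 800 = 72/800 = 0.0900 → 9.0 centimorgans.

9.0 centimorgans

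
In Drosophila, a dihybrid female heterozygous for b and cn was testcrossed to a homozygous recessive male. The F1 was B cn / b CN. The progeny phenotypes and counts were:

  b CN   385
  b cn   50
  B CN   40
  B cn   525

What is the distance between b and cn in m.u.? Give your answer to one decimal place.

The recombinant classes are B CN and b cn: 40 + 50 = 90.
Recombination frequency = 90/1000 = 0.0900 ≈ 9.0%, i.e. 9.0 m.u.

9.0 m.u.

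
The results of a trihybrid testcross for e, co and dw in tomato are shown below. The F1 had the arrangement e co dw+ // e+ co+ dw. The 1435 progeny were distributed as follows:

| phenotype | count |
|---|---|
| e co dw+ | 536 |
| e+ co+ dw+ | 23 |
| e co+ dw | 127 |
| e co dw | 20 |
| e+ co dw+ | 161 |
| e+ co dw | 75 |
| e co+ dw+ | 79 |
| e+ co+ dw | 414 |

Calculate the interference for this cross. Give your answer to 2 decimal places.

The two rarest classes, e co dw and e+ co+ dw+, are the double crossovers. Comparing them with the parentals, only the dw allele has switched, so dw is the middle locus and the order is co – dw – e.
co–dw: (154 + 43)/1435 = 0.1373; dw–e: (288 + 43)/1435 = 0.2307.
Expected DCO frequency = 0.1373 × 0.2307 ≈ 0.03168; observed = 43/1435 ≈ 0.02997.
Coefficient of coincidence = 0.02997/0.03168 ≈ 0.95; interference = 1 − 0.95 = 0.05.

0.05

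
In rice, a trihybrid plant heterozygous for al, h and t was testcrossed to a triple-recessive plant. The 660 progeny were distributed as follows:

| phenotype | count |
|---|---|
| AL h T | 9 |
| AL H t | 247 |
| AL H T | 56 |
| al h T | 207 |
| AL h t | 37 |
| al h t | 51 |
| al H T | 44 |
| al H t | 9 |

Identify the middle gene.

The two most frequent reciprocal classes, AL H t and al h T, are the parental types, so the F1 was AL H t / al h T.
The two rarest classes, al H t and AL h T, are the double crossovers. Comparing them with the parentals, only the al allele has switched, so al is the middle locus and the order is t – al – h.

al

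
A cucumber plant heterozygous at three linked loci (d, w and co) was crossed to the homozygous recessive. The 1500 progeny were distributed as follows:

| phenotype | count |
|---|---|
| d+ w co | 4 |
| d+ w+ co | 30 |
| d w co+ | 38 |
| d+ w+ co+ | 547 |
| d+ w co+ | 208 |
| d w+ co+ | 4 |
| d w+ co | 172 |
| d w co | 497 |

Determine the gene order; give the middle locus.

The two most frequent reciprocal classes, d+ w+ co+ and d w co, are the parental types, so the F1 was d+ w+ co+ / d w co.
The two rarest classes, d w+ co+ and d+ w co, are the double crossovers. Comparing them with the parentals, only the d allele has switched, so d is the middle locus and the order is co – d – w.

d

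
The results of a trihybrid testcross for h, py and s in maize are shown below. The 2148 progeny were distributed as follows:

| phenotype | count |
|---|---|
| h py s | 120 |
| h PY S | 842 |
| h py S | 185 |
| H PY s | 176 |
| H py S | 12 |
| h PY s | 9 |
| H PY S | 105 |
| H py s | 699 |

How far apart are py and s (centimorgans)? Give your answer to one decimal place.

17.8 centimorgans

The two most frequent reciprocal classes, h PY S and H py s, are the parental types, so the F1 was h PY S / H py s.
The two rarest classes, h PY s and H py S, are the double crossovers. Comparing them with the parentals, only the s allele has switched, so s is the middle locus and the order is h – s – py.
Crossovers in the s–py interval produce the single-crossover classes h py S and H PY s (185 + 176 = 361) plus the double crossovers (21).
RF(s–py) = (361 + 21) / 2148 = 382/2148 = 0.1778 → 17.8 centimorgans.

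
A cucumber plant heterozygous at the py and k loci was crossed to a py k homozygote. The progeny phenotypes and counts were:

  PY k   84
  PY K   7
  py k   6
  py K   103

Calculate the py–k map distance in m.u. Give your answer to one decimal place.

6.5 m.u.

The two most frequent classes, PY k (84) and py K (103), are the parental types, so the F1 was PY k / py K.
The recombinant classes are PY K and py k: 7 + 6 = 13.
Recombination frequency = 13/200 = 0.0650 ≈ 6.5%, i.e. 6.5 m.u.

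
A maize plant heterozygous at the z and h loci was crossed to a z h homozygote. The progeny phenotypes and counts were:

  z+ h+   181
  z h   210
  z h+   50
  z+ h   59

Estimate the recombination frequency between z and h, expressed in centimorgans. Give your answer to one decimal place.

The two most frequent classes, z+ h+ (181) and z h (210), are the parental types, so the F1 was z+ h+ / z h.
The recombinant classes are z+ h and z h+: 59 + 50 = 109.
Recombination frequency = 109/500 = 0.2180 ≈ 21.8%, i.e. 21.8 centimorgans.

21.8 centimorgans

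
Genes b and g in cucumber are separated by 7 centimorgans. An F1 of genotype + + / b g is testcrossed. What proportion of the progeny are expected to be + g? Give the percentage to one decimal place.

3.5%

A map distance of 7 centimorgans corresponds to a recombination frequency of 0.070.
The F1 is + + / b g, so + g is a recombinant gamete class with expected frequency r/2 = 0.070/2 = 0.0350.
That is 0.0350 = 3.5% of the progeny.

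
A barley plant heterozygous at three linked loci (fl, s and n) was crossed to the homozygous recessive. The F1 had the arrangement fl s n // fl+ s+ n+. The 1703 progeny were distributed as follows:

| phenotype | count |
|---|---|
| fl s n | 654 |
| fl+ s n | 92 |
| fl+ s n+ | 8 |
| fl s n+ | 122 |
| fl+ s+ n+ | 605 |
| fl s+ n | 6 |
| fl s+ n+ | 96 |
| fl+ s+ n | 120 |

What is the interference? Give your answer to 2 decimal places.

0.54

The two rarest classes, fl s+ n and fl+ s n+, are the double crossovers. Comparing them with the parentals, only the s allele has switched, so s is the middle locus and the order is n – s – fl.
n–s: (242 + 14)/1703 = 0.1503; s–fl: (188 + 14)/1703 = 0.1186.
Expected DCO frequency = 0.1503 × 0.1186 ≈ 0.01783; observed = 14/1703 ≈ 0.00822.
Coefficient of coincidence = 0.00822/0.01783 ≈ 0.46; interference = 1 − 0.46 = 0.54.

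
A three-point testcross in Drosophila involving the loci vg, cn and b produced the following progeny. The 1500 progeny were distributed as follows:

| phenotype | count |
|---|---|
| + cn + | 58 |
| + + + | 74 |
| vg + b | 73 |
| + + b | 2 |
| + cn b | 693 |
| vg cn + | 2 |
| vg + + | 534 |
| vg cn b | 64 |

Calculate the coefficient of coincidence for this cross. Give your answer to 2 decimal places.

The two most frequent reciprocal classes, vg + + and + cn b, are the parental types, so the F1 was vg + + / + cn b.
The two rarest classes, vg cn + and + + b, are the double crossovers. Comparing them with the parentals, only the cn allele has switched, so cn is the middle locus and the order is vg – cn – b.
vg–cn: (138 + 4)/1500 = 0.0947; cn–b: (131 + 4)/1500 = 0.0900.
Expected DCO frequency = 0.0947 × 0.0900 ≈ 0.00852; observed = 4/1500 ≈ 0.00267.
Coefficient of coincidence = 0.00267/0.00852 ≈ 0.31.

0.31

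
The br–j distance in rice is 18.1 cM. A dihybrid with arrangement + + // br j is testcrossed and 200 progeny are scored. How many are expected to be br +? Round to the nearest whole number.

A map distance of 18.1 cM corresponds to a recombination frequency of 0.181.
The F1 is + + / br j, so br + is a recombinant gamete class with expected frequency r/2 = 0.181/2 = 0.0905.
Expected number = 0.0905 × 200 = 18.10 ≈ 18.

18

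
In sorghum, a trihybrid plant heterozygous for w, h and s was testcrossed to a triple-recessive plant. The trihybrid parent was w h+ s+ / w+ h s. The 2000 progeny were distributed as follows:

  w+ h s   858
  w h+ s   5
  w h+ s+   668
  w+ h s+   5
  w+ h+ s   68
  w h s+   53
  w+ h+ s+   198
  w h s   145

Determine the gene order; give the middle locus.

The two rarest classes, w h+ s and w+ h s+, are the double crossovers. Comparing them with the parentals, only the s allele has switched, so s is the middle locus and the order is h – s – w.

s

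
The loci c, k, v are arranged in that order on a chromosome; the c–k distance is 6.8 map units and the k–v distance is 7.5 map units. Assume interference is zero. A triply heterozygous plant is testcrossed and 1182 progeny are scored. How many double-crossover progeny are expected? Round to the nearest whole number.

Map distances give recombination frequencies of 0.068 and 0.075 for the two intervals.
With no interference, expected double-crossover frequency = 0.068 × 0.075 = 0.00510.
Expected number = 0.00510 × 1182 = 6.03 ≈ 6.

6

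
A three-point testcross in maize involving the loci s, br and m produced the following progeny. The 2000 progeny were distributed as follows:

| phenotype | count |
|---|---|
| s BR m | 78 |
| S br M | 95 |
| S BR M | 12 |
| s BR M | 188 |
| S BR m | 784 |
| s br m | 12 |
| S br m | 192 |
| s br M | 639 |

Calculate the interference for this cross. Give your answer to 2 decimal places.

The two most frequent reciprocal classes, s br M and S BR m, are the parental types, so the F1 was s br M / S BR m.
The two rarest classes, s br m and S BR M, are the double crossovers. Comparing them with the parentals, only the m allele has switched, so m is the middle locus and the order is br – m – s.
br–m: (380 + 24)/2000 = 0.2020; m–s: (173 + 24)/2000 = 0.0985.
Expected DCO frequency = 0.2020 × 0.0985 ≈ 0.01990; observed = 24/2000 ≈ 0.01200.
Coefficient of coincidence = 0.01200/0.01990 ≈ 0.60; interference = 1 − 0.60 = 0.40.

0.40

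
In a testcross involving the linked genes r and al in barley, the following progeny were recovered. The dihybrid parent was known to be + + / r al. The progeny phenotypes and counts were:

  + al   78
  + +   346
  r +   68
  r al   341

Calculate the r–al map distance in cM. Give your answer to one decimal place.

17.5 cM

The recombinant classes are + al and r +: 78 + 68 = 146.
Recombination frequency = 146/833 = 0.1753 ≈ 17.5%, i.e. 17.5 cM.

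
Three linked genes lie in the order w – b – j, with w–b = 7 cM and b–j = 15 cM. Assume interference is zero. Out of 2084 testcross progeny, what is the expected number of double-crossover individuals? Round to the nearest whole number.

22

Map distances give recombination frequencies of 0.070 and 0.150 for the two intervals.
With no interference, expected double-crossover frequency = 0.070 × 0.150 = 0.01050.
Expected number = 0.01050 × 2084 = 21.88 ≈ 22.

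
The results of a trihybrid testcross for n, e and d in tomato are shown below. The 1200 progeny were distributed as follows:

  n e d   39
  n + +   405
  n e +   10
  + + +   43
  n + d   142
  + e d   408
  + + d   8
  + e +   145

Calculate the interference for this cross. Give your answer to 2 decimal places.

0.29

The two most frequent reciprocal classes, + e d and n + +, are the parental types, so the F1 was + e d / n + +.
The two rarest classes, + + d and n e +, are the double crossovers. Comparing them with the parentals, only the e allele has switched, so e is the middle locus and the order is d – e – n.
d–e: (287 + 18)/1200 = 0.2542; e–n: (82 + 18)/1200 = 0.0833.
Expected DCO frequency = 0.2542 × 0.0833 ≈ 0.02117; observed = 18/1200 ≈ 0.01500.
Coefficient of coincidence = 0.01500/0.02117 ≈ 0.71; interference = 1 − 0.71 = 0.29.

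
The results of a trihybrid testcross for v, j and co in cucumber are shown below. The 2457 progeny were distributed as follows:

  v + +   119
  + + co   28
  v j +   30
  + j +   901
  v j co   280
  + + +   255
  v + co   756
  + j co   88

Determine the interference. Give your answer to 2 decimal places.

The two most frequent reciprocal classes, + j + and v + co, are the parental types, so the F1 was + j + / v + co.
The two rarest classes, v j + and + + co, are the double crossovers. Comparing them with the parentals, only the v allele has switched, so v is the middle locus and the order is j – v – co.
j–v: (535 + 58)/2457 = 0.2414; v–co: (207 + 58)/2457 = 0.1079.
Expected DCO frequency = 0.2414 × 0.1079 ≈ 0.02605; observed = 58/2457 ≈ 0.02361.
Coefficient of coincidence = 0.02361/0.02605 ≈ 0.91; interference = 1 − 0.91 = 0.09.

0.09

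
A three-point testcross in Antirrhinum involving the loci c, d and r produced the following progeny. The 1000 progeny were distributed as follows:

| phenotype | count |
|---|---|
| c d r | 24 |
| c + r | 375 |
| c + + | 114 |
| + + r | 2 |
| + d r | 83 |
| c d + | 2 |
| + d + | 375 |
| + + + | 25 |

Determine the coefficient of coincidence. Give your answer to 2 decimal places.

0.38

The two most frequent reciprocal classes, c + r and + d +, are the parental types, so the F1 was c + r / + d +.
The two rarest classes, + + r and c d +, are the double crossovers. Comparing them with the parentals, only the c allele has switched, so c is the middle locus and the order is d – c – r.
d–c: (49 + 4)/1000 = 0.0530; c–r: (197 + 4)/1000 = 0.2010.
Expected DCO frequency = 0.0530 × 0.2010 ≈ 0.01065; observed = 4/1000 ≈ 0.00400.
Coefficient of coincidence = 0.00400/0.01065 ≈ 0.38.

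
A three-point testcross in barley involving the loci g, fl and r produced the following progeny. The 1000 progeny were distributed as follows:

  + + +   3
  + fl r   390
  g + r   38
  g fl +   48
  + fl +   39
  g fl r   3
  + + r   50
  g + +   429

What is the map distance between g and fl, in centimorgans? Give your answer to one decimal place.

10.4 centimorgans

The two most frequent reciprocal classes, g + + and + fl r, are the parental types, so the F1 was g + + / + fl r.
The two rarest classes, + + + and g fl r, are the double crossovers. Comparing them with the parentals, only the g allele has switched, so g is the middle locus and the order is fl – g – r.
Crossovers in the fl–g interval produce the single-crossover classes g fl + and + + r (48 + 50 = 98) plus the double crossovers (6).
RF(fl–g) = (98 + 6) / 1000 = 104/1000 = 0.1040 → 10.4 centimorgans.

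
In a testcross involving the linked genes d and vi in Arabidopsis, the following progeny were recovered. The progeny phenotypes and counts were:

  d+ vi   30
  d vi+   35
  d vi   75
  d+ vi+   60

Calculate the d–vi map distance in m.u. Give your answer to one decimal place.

32.5 m.u.

The two most frequent classes, d+ vi+ (60) and d vi (75), are the parental types, so the F1 was d+ vi+ / d vi.
The recombinant classes are d+ vi and d vi+: 30 + 35 = 65.
Recombination frequency = 65/200 = 0.3250 ≈ 32.5%, i.e. 32.5 m.u.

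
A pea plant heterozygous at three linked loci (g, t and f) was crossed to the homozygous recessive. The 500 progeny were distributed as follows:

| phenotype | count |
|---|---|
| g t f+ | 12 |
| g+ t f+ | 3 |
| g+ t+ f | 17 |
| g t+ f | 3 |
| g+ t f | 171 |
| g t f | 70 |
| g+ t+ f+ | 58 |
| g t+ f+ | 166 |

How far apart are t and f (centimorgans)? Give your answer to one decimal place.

7.0 centimorgans

The two most frequent reciprocal classes, g+ t f and g t+ f+, are the parental types, so the F1 was g+ t f / g t+ f+.
The two rarest classes, g+ t f+ and g t+ f, are the double crossovers. Comparing them with the parentals, only the f allele has switched, so f is the middle locus and the order is g – f – t.
Crossovers in the f–t interval produce the single-crossover classes g+ t+ f and g t f+ (17 + 12 = 29) plus the double crossovers (6).
RF(f–t) = (29 + 6) / 500 = 35/500 = 0.0700 → 7.0 centimorgans.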